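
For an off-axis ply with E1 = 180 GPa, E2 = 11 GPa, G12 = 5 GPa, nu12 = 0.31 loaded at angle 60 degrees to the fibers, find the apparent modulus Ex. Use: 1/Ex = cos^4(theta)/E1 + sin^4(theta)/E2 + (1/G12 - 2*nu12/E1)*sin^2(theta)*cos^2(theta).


cos^4(60) = 0.0625, sin^4(60) = 0.5625, sin^2(60)*cos^2(60) = 0.1875
1/G12 - 2*nu12/E1 = 1/5 - 2*0.31/180 = 0.196556 GPa^-1
1/Ex = 0.0625/180 + 0.5625/11 + 0.196556*0.1875 = 0.0883378 GPa^-1
Ex = 11.32 GPa

11.32 GPa


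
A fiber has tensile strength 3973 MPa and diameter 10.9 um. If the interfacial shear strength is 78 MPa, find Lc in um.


Lc = sigma_f * d / (2 * tau_i) = 3973 * 10.9 / (2 * 78) = 277.6 um

277.6 um


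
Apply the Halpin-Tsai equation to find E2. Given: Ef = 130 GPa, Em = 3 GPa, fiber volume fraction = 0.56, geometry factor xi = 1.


eta = (Ef/Em - 1)/(Ef/Em + xi) = (43.3333 - 1)/(43.3333 + 1) = 0.9549
E2 = Em*(1+xi*eta*Vf)/(1-eta*Vf) = 9.9 GPa

9.9 GPa


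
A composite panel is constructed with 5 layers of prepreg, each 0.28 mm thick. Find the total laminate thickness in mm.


h = n * t_ply = 5 * 0.28 = 1.4 mm

1.4 mm


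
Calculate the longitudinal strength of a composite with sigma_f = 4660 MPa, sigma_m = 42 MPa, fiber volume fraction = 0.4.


sigma_1 = sigma_f*Vf + sigma_m*(1-Vf) = 4660*0.4 + 42*0.6 = 1889.2 MPa

1889.2 MPa


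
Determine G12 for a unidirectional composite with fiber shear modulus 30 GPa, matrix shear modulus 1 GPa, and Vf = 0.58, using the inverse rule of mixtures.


1/G12 = Vf/Gf + (1-Vf)/Gm = 0.58/30 + 0.42/1
G12 = 2.28 GPa

2.28 GPa


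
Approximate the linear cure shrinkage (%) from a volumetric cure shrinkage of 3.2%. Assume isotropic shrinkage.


Linear shrinkage ≈ vol_shrink/3 = 3.2/3 = 1.067%

1.067%


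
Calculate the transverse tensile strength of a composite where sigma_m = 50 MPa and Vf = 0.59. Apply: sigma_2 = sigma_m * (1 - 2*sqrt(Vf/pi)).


factor = 1 - 2*sqrt(0.59/pi) = 0.1333
sigma_2 = 50 * 0.1333 = 6.66 MPa

6.66 MPa


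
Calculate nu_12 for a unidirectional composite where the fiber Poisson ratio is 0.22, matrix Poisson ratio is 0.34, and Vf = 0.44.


nu_12 = nu_f*Vf + nu_m*(1-Vf) = 0.22*0.44 + 0.34*0.56 = 0.2872

0.2872


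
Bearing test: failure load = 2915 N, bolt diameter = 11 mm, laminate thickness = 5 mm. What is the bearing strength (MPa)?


sigma_br = F/(d*h) = 2915/(11*5) = 53.0 MPa

53.0 MPa


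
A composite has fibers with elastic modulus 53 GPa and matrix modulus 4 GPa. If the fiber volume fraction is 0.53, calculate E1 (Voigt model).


E1 = Ef*Vf + Em*(1-Vf) = 53*0.53 + 4*0.47 = 29.97 GPa

29.97 GPa


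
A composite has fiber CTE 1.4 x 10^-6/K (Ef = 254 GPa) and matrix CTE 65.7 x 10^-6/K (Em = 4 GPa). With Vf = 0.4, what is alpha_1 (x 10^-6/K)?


E1 = Ef*Vf + Em*(1-Vf) = 104.0
alpha_1 = (alpha_f*Ef*Vf + alpha_m*Em*(1-Vf))/E1 = 2.88 x 10^-6/K

2.88 x 10^-6/K


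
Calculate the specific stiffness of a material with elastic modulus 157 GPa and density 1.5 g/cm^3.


Specific stiffness = E/rho = 157/1.5 = 104.7 GPa/(g/cm^3)

104.7 GPa/(g/cm^3)


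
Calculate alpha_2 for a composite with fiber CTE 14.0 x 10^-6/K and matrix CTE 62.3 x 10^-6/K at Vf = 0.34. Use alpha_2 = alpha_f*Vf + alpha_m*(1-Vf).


alpha_2 = alpha_f*Vf + alpha_m*(1-Vf) = 14.0*0.34 + 62.3*0.66 = 45.9 x 10^-6/K

45.9 x 10^-6/K


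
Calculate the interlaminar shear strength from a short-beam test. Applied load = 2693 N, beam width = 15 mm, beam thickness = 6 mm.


ILSS = 3F/(4bh) = 3*2693/(4*15*6) = 22.44 MPa

22.44 MPa


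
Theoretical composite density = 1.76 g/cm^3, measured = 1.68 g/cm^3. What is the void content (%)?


Void% = (rho_theo - rho_actual)/rho_theo * 100 = (1.76 - 1.68)/1.76 * 100 = 4.55%

4.55%


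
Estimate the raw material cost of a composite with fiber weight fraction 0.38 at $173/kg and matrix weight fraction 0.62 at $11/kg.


Cost = cost_f*Wf + cost_m*Wm = 173*0.38 + 11*0.62 = $72.56/kg

$72.56/kg


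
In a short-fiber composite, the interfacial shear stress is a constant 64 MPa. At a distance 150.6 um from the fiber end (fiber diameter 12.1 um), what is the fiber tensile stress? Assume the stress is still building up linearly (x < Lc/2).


Force balance: sigma_f * (pi*d^2/4) = tau * (pi*d) * x  ->  sigma_f = 4 * tau * x / d
sigma_f = 4 * 64 * 150.6 / 12.1 = 3186.2 MPa

3186.2 MPa


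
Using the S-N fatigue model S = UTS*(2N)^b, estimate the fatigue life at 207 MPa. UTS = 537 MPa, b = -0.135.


N = 0.5 * (S/UTS)^(1/b) = 0.5 * (207/537)^(1/-0.135) = 582.9964 cycles

582.9964 cycles


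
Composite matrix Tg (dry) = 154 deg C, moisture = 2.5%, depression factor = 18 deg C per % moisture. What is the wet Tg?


Tg_wet = Tg_dry - k*moisture = 154 - 18*2.5 = 109.0 deg C

109.0 deg C


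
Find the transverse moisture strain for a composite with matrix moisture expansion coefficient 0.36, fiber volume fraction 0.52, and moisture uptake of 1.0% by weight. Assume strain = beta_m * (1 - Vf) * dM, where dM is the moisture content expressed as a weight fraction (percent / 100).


dM = 1.0/100 = 0.01
strain = beta_m * (1-Vf) * dM = 0.36 * 0.48 * 0.01 = 0.001728

0.001728


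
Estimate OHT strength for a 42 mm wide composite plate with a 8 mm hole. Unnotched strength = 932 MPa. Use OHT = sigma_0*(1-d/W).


OHT = sigma_0*(1-d/W) = 932*(1-8/42) = 754.5 MPa

754.5 MPa


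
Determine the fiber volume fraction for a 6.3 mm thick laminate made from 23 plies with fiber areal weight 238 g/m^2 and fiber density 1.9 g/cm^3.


Vf = n * FAW / (rho_f * h * 1000) = 23 * 238 / (1.9 * 6.3 * 1000) = 0.4573

0.4573


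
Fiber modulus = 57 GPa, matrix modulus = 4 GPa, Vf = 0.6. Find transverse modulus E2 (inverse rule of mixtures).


1/E2 = Vf/Ef + (1-Vf)/Em = 0.6/57 + 0.4/4
E2 = 9.05 GPa

9.05 GPa


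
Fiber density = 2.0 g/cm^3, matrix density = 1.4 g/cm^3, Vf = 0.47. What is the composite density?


rho_c = rho_f*Vf + rho_m*(1-Vf) = 2.0*0.47 + 1.4*0.53 = 1.682 g/cm^3

1.682 g/cm^3


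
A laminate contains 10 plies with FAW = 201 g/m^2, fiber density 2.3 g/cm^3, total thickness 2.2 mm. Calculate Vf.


Vf = n * FAW / (rho_f * h * 1000) = 10 * 201 / (2.3 * 2.2 * 1000) = 0.3972

0.3972


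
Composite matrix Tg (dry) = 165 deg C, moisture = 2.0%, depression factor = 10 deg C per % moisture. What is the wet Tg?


Tg_wet = Tg_dry - k*moisture = 165 - 10*2.0 = 145.0 deg C

145.0 deg C


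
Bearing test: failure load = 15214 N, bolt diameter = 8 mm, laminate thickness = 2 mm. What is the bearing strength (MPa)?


sigma_br = F/(d*h) = 15214/(8*2) = 950.9 MPa

950.9 MPa


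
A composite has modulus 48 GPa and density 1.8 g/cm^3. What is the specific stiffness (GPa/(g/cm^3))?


Specific stiffness = E/rho = 48/1.8 = 26.7 GPa/(g/cm^3)

26.7 GPa/(g/cm^3)


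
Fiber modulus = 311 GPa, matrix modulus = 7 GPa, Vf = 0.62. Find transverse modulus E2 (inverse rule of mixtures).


1/E2 = Vf/Ef + (1-Vf)/Em = 0.62/311 + 0.38/7
E2 = 17.77 GPa

17.77 GPa


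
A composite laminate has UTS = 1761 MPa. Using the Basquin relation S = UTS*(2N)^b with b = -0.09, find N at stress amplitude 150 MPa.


N = 0.5 * (S/UTS)^(1/b) = 0.5 * (150/1761)^(1/-0.09) = 3.8386e+11 cycles

3.8386e+11 cycles


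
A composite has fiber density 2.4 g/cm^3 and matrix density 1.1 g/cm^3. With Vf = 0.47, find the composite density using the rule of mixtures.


rho_c = rho_f*Vf + rho_m*(1-Vf) = 2.4*0.47 + 1.1*0.53 = 1.711 g/cm^3

1.711 g/cm^3


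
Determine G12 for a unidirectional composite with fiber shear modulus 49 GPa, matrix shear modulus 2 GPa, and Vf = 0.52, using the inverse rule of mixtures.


1/G12 = Vf/Gf + (1-Vf)/Gm = 0.52/49 + 0.48/2
G12 = 3.99 GPa

3.99 GPa


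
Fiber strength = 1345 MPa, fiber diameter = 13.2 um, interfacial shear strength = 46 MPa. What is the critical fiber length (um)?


Lc = sigma_f * d / (2 * tau_i) = 1345 * 13.2 / (2 * 46) = 193.0 um

193.0 um


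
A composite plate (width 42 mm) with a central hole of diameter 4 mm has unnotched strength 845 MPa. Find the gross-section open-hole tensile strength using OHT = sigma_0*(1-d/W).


OHT = sigma_0*(1-d/W) = 845*(1-4/42) = 764.5 MPa

764.5 MPa


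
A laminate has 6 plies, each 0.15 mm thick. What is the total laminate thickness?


h = n * t_ply = 6 * 0.15 = 0.9 mm

0.9 mm


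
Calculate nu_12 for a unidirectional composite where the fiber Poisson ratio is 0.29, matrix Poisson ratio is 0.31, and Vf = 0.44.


nu_12 = nu_f*Vf + nu_m*(1-Vf) = 0.29*0.44 + 0.31*0.56 = 0.3012

0.3012


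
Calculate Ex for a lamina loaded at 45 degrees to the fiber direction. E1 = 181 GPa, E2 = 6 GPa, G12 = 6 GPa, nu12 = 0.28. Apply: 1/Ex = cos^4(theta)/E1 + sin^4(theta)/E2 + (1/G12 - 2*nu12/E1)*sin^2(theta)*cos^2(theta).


cos^4(45) = 0.25, sin^4(45) = 0.25, sin^2(45)*cos^2(45) = 0.25
1/G12 - 2*nu12/E1 = 1/6 - 2*0.28/181 = 0.163573 GPa^-1
1/Ex = 0.25/181 + 0.25/6 + 0.163573*0.25 = 0.0839411 GPa^-1
Ex = 11.91 GPa

11.91 GPa


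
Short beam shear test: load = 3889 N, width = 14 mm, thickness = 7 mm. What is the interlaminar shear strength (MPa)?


ILSS = 3F/(4bh) = 3*3889/(4*14*7) = 29.76 MPa

29.76 MPa


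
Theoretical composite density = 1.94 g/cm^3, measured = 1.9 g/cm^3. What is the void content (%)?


Void% = (rho_theo - rho_actual)/rho_theo * 100 = (1.94 - 1.9)/1.94 * 100 = 2.06%

2.06%


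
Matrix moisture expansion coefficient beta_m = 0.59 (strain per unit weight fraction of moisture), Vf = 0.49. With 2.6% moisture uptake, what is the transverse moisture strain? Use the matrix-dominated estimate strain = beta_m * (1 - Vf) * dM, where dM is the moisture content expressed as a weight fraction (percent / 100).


dM = 2.6/100 = 0.026
strain = beta_m * (1-Vf) * dM = 0.59 * 0.51 * 0.026 = 0.0078234

0.0078234


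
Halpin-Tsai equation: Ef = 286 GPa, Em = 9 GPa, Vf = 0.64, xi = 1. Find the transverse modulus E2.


eta = (Ef/Em - 1)/(Ef/Em + xi) = (31.7778 - 1)/(31.7778 + 1) = 0.939
E2 = Em*(1+xi*eta*Vf)/(1-eta*Vf) = 36.11 GPa

36.11 GPa


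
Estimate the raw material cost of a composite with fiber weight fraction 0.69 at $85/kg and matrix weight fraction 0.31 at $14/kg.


Cost = cost_f*Wf + cost_m*Wm = 85*0.69 + 14*0.31 = $62.99/kg

$62.99/kg


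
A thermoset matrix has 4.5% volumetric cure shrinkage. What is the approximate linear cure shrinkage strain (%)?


Linear shrinkage ≈ vol_shrink/3 = 4.5/3 = 1.5%

1.5%


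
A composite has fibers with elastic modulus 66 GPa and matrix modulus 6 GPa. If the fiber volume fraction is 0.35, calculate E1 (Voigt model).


E1 = Ef*Vf + Em*(1-Vf) = 66*0.35 + 6*0.65 = 27.0 GPa

27.0 GPa


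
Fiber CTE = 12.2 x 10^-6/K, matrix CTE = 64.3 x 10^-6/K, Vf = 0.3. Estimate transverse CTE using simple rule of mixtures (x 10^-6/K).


alpha_2 = alpha_f*Vf + alpha_m*(1-Vf) = 12.2*0.3 + 64.3*0.7 = 48.7 x 10^-6/K

48.7 x 10^-6/K


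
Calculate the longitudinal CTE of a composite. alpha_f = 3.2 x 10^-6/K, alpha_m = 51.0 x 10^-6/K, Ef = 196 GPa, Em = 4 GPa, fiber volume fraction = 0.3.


E1 = Ef*Vf + Em*(1-Vf) = 61.6
alpha_1 = (alpha_f*Ef*Vf + alpha_m*Em*(1-Vf))/E1 = 5.37 x 10^-6/K

5.37 x 10^-6/K


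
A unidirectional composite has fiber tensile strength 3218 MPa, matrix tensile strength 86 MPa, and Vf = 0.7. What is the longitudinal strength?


sigma_1 = sigma_f*Vf + sigma_m*(1-Vf) = 3218*0.7 + 86*0.3 = 2278.4 MPa

2278.4 MPa


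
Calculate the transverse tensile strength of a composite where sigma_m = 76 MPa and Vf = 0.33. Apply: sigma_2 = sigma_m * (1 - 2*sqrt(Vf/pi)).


factor = 1 - 2*sqrt(0.33/pi) = 0.3518
sigma_2 = 76 * 0.3518 = 26.74 MPa

26.74 MPa


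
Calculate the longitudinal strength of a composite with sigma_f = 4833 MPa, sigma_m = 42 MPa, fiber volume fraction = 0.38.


sigma_1 = sigma_f*Vf + sigma_m*(1-Vf) = 4833*0.38 + 42*0.62 = 1862.6 MPa

1862.6 MPa


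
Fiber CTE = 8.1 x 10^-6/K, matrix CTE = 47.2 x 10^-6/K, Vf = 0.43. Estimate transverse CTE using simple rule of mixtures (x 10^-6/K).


alpha_2 = alpha_f*Vf + alpha_m*(1-Vf) = 8.1*0.43 + 47.2*0.57 = 30.4 x 10^-6/K

30.4 x 10^-6/K


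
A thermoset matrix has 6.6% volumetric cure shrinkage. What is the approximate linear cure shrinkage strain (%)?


Linear shrinkage ≈ vol_shrink/3 = 6.6/3 = 2.2%

2.2%


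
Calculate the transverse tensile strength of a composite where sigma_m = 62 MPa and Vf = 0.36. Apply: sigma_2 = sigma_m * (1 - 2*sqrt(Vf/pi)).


factor = 1 - 2*sqrt(0.36/pi) = 0.323
sigma_2 = 62 * 0.323 = 20.02 MPa

20.02 MPa


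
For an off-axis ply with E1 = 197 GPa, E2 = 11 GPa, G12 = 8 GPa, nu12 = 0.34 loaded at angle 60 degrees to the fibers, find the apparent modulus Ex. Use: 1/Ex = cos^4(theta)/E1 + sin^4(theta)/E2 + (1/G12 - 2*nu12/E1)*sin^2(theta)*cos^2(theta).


cos^4(60) = 0.0625, sin^4(60) = 0.5625, sin^2(60)*cos^2(60) = 0.1875
1/G12 - 2*nu12/E1 = 1/8 - 2*0.34/197 = 0.121548 GPa^-1
1/Ex = 0.0625/197 + 0.5625/11 + 0.121548*0.1875 = 0.0742439 GPa^-1
Ex = 13.47 GPa

13.47 GPa


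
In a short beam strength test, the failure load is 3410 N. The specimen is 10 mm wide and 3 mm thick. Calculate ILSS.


ILSS = 3F/(4bh) = 3*3410/(4*10*3) = 85.25 MPa

85.25 MPa


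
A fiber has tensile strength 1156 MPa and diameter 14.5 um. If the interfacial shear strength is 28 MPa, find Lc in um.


Lc = sigma_f * d / (2 * tau_i) = 1156 * 14.5 / (2 * 28) = 299.3 um

299.3 um


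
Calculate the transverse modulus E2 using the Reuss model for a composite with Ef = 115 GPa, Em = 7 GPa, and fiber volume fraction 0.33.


1/E2 = Vf/Ef + (1-Vf)/Em = 0.33/115 + 0.67/7
E2 = 10.14 GPa

10.14 GPa


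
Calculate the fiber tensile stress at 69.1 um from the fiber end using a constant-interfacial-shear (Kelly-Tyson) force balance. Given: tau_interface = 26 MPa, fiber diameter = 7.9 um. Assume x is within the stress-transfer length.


Force balance: sigma_f * (pi*d^2/4) = tau * (pi*d) * x  ->  sigma_f = 4 * tau * x / d
sigma_f = 4 * 26 * 69.1 / 7.9 = 909.7 MPa

909.7 MPa


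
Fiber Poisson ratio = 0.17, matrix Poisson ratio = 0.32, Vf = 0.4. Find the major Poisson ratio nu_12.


nu_12 = nu_f*Vf + nu_m*(1-Vf) = 0.17*0.4 + 0.32*0.6 = 0.26

0.26


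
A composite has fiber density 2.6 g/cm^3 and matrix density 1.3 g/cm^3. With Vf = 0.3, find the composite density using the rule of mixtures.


rho_c = rho_f*Vf + rho_m*(1-Vf) = 2.6*0.3 + 1.3*0.7 = 1.69 g/cm^3

1.69 g/cm^3


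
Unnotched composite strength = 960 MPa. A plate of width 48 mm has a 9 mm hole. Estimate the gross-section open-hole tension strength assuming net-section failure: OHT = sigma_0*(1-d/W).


OHT = sigma_0*(1-d/W) = 960*(1-9/48) = 780.0 MPa

780.0 MPa


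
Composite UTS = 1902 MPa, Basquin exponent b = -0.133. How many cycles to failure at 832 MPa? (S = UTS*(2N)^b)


N = 0.5 * (S/UTS)^(1/b) = 0.5 * (832/1902)^(1/-0.133) = 250.5380 cycles

250.5380 cycles


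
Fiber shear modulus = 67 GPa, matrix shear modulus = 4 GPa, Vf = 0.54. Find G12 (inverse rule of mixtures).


1/G12 = Vf/Gf + (1-Vf)/Gm = 0.54/67 + 0.46/4
G12 = 8.13 GPa

8.13 GPa


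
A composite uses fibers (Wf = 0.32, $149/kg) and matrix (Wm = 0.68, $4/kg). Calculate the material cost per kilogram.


Cost = cost_f*Wf + cost_m*Wm = 149*0.32 + 4*0.68 = $50.4/kg

$50.4/kg


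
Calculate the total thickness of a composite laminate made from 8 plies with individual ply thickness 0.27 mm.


h = n * t_ply = 8 * 0.27 = 2.16 mm

2.16 mm


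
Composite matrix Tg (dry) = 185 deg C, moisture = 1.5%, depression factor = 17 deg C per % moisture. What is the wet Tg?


Tg_wet = Tg_dry - k*moisture = 185 - 17*1.5 = 159.5 deg C

159.5 deg C


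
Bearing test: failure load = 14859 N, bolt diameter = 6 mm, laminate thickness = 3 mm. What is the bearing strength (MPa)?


sigma_br = F/(d*h) = 14859/(6*3) = 825.5 MPa

825.5 MPa


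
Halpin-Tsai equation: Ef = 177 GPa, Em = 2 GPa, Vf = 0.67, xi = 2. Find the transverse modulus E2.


eta = (Ef/Em - 1)/(Ef/Em + xi) = (88.5 - 1)/(88.5 + 2) = 0.9669
E2 = Em*(1+xi*eta*Vf)/(1-eta*Vf) = 13.04 GPa

13.04 GPa


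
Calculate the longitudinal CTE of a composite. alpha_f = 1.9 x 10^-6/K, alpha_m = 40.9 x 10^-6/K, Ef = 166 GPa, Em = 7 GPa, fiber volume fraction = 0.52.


E1 = Ef*Vf + Em*(1-Vf) = 89.68
alpha_1 = (alpha_f*Ef*Vf + alpha_m*Em*(1-Vf))/E1 = 3.36 x 10^-6/K

3.36 x 10^-6/K


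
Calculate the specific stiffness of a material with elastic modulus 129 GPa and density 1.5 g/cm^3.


Specific stiffness = E/rho = 129/1.5 = 86.0 GPa/(g/cm^3)

86.0 GPa/(g/cm^3)


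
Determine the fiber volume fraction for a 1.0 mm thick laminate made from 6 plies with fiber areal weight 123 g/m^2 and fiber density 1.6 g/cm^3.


Vf = n * FAW / (rho_f * h * 1000) = 6 * 123 / (1.6 * 1.0 * 1000) = 0.4613

0.4613


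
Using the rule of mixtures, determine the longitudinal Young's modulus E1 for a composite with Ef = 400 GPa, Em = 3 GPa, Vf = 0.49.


E1 = Ef*Vf + Em*(1-Vf) = 400*0.49 + 3*0.51 = 197.53 GPa

197.53 GPa


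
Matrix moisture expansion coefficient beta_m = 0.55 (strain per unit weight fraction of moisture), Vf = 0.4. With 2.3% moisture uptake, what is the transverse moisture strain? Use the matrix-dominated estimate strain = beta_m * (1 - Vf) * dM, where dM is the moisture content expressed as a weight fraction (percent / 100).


dM = 2.3/100 = 0.023
strain = beta_m * (1-Vf) * dM = 0.55 * 0.6 * 0.023 = 0.00759

0.00759


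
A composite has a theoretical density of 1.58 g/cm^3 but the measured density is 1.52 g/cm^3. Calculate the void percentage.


Void% = (rho_theo - rho_actual)/rho_theo * 100 = (1.58 - 1.52)/1.58 * 100 = 3.8%

3.8%


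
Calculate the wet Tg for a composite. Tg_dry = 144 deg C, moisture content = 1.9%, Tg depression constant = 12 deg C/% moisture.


Tg_wet = Tg_dry - k*moisture = 144 - 12*1.9 = 121.2 deg C

121.2 deg C


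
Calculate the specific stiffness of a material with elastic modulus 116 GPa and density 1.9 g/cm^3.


Specific stiffness = E/rho = 116/1.9 = 61.1 GPa/(g/cm^3)

61.1 GPa/(g/cm^3)


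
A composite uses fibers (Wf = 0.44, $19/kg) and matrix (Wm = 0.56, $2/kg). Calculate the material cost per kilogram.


Cost = cost_f*Wf + cost_m*Wm = 19*0.44 + 2*0.56 = $9.48/kg

$9.48/kg


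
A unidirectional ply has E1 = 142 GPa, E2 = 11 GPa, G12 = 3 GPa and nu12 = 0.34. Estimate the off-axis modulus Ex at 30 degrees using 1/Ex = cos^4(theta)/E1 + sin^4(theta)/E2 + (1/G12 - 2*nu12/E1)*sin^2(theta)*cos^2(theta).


cos^4(30) = 0.5625, sin^4(30) = 0.0625, sin^2(30)*cos^2(30) = 0.1875
1/G12 - 2*nu12/E1 = 1/3 - 2*0.34/142 = 0.328545 GPa^-1
1/Ex = 0.5625/142 + 0.0625/11 + 0.328545*0.1875 = 0.0712452 GPa^-1
Ex = 14.04 GPa

14.04 GPa


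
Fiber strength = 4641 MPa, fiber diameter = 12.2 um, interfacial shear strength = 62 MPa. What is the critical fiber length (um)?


Lc = sigma_f * d / (2 * tau_i) = 4641 * 12.2 / (2 * 62) = 456.6 um

456.6 um


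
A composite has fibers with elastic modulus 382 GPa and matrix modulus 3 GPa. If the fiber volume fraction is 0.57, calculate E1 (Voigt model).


E1 = Ef*Vf + Em*(1-Vf) = 382*0.57 + 3*0.43 = 219.03 GPa

219.03 GPa


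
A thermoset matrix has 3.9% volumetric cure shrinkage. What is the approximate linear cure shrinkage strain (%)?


Linear shrinkage ≈ vol_shrink/3 = 3.9/3 = 1.3%

1.3%


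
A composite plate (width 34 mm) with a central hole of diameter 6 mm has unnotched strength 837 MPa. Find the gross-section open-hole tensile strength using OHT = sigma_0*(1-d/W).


OHT = sigma_0*(1-d/W) = 837*(1-6/34) = 689.3 MPa

689.3 MPa


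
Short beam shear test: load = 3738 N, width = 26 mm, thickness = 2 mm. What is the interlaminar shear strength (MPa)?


ILSS = 3F/(4bh) = 3*3738/(4*26*2) = 53.91 MPa

53.91 MPa


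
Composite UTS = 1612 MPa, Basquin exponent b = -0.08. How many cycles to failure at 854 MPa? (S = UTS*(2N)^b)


N = 0.5 * (S/UTS)^(1/b) = 0.5 * (854/1612)^(1/-0.08) = 1405.4312 cycles

1405.4312 cycles


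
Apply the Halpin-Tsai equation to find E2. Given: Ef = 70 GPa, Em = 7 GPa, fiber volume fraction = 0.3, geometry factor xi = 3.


eta = (Ef/Em - 1)/(Ef/Em + xi) = (10.0 - 1)/(10.0 + 3) = 0.6923
E2 = Em*(1+xi*eta*Vf)/(1-eta*Vf) = 14.34 GPa

14.34 GPa


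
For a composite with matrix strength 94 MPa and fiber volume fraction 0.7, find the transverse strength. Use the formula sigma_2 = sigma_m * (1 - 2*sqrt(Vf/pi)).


factor = 1 - 2*sqrt(0.7/pi) = 0.0559
sigma_2 = 94 * 0.0559 = 5.26 MPa

5.26 MPa


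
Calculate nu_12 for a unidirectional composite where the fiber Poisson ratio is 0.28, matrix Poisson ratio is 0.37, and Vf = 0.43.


nu_12 = nu_f*Vf + nu_m*(1-Vf) = 0.28*0.43 + 0.37*0.57 = 0.3313

0.3313


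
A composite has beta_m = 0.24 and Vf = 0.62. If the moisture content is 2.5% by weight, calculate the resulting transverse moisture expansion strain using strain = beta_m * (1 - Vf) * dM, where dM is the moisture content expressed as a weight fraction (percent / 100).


dM = 2.5/100 = 0.025
strain = beta_m * (1-Vf) * dM = 0.24 * 0.38 * 0.025 = 0.00228

0.00228


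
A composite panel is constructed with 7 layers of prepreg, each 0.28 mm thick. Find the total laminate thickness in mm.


h = n * t_ply = 7 * 0.28 = 1.96 mm

1.96 mm


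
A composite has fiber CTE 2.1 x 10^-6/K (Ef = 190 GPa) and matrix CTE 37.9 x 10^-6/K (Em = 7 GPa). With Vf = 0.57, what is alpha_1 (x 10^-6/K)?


E1 = Ef*Vf + Em*(1-Vf) = 111.31
alpha_1 = (alpha_f*Ef*Vf + alpha_m*Em*(1-Vf))/E1 = 3.07 x 10^-6/K

3.07 x 10^-6/K


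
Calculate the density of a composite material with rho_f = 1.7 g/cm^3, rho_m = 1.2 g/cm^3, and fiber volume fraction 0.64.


rho_c = rho_f*Vf + rho_m*(1-Vf) = 1.7*0.64 + 1.2*0.36 = 1.52 g/cm^3

1.52 g/cm^3


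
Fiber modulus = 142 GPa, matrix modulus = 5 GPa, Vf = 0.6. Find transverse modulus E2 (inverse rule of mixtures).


1/E2 = Vf/Ef + (1-Vf)/Em = 0.6/142 + 0.4/5
E2 = 11.87 GPa

11.87 GPa


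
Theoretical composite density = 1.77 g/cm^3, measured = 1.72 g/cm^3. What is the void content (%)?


Void% = (rho_theo - rho_actual)/rho_theo * 100 = (1.77 - 1.72)/1.77 * 100 = 2.82%

2.82%


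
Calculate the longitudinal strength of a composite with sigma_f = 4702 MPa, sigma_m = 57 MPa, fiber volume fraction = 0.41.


sigma_1 = sigma_f*Vf + sigma_m*(1-Vf) = 4702*0.41 + 57*0.59 = 1961.5 MPa

1961.5 MPa


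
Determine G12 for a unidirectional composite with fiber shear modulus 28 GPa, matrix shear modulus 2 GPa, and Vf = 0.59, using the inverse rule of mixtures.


1/G12 = Vf/Gf + (1-Vf)/Gm = 0.59/28 + 0.41/2
G12 = 4.42 GPa

4.42 GPa


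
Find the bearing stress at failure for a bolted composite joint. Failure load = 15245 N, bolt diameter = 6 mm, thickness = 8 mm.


sigma_br = F/(d*h) = 15245/(6*8) = 317.6 MPa

317.6 MPa


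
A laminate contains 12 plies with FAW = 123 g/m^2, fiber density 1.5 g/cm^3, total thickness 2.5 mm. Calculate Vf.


Vf = n * FAW / (rho_f * h * 1000) = 12 * 123 / (1.5 * 2.5 * 1000) = 0.3936

0.3936


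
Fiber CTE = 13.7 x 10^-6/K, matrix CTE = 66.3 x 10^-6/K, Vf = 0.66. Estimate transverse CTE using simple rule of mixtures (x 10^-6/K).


alpha_2 = alpha_f*Vf + alpha_m*(1-Vf) = 13.7*0.66 + 66.3*0.34 = 31.6 x 10^-6/K

31.6 x 10^-6/K


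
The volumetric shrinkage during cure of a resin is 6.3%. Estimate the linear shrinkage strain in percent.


Linear shrinkage ≈ vol_shrink/3 = 6.3/3 = 2.1%

2.1%


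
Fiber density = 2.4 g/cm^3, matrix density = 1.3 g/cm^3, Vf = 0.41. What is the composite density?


rho_c = rho_f*Vf + rho_m*(1-Vf) = 2.4*0.41 + 1.3*0.59 = 1.751 g/cm^3

1.751 g/cm^3


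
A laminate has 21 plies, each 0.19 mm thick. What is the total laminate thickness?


h = n * t_ply = 21 * 0.19 = 3.99 mm

3.99 mm


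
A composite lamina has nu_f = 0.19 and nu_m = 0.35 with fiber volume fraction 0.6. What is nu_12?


nu_12 = nu_f*Vf + nu_m*(1-Vf) = 0.19*0.6 + 0.35*0.4 = 0.254

0.254


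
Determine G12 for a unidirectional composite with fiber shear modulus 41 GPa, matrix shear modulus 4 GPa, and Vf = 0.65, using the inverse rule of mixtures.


1/G12 = Vf/Gf + (1-Vf)/Gm = 0.65/41 + 0.35/4
G12 = 9.68 GPa

9.68 GPa


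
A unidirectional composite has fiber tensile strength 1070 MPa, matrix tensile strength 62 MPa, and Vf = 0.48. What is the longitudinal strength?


sigma_1 = sigma_f*Vf + sigma_m*(1-Vf) = 1070*0.48 + 62*0.52 = 545.8 MPa

545.8 MPa


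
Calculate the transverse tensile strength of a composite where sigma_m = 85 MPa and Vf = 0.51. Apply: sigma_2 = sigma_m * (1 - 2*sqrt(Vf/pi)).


factor = 1 - 2*sqrt(0.51/pi) = 0.1942
sigma_2 = 85 * 0.1942 = 16.5 MPa

16.5 MPa


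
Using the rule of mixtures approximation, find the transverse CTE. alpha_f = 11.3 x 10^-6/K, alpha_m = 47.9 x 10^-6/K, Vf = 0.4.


alpha_2 = alpha_f*Vf + alpha_m*(1-Vf) = 11.3*0.4 + 47.9*0.6 = 33.3 x 10^-6/K

33.3 x 10^-6/K


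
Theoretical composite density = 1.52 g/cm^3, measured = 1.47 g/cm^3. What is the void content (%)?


Void% = (rho_theo - rho_actual)/rho_theo * 100 = (1.52 - 1.47)/1.52 * 100 = 3.29%

3.29%


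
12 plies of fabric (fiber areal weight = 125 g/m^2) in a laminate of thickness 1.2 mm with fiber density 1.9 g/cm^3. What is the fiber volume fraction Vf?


Vf = n * FAW / (rho_f * h * 1000) = 12 * 125 / (1.9 * 1.2 * 1000) = 0.6579

0.6579


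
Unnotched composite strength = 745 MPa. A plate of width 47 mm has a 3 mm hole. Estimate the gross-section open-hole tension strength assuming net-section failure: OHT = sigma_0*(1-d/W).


OHT = sigma_0*(1-d/W) = 745*(1-3/47) = 697.4 MPa

697.4 MPa


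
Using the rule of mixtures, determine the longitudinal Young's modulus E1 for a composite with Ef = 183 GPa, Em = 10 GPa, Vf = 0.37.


E1 = Ef*Vf + Em*(1-Vf) = 183*0.37 + 10*0.63 = 74.01 GPa

74.01 GPa


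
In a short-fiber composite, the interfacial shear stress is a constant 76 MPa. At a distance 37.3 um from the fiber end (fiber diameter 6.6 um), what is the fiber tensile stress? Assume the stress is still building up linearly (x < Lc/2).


Force balance: sigma_f * (pi*d^2/4) = tau * (pi*d) * x  ->  sigma_f = 4 * tau * x / d
sigma_f = 4 * 76 * 37.3 / 6.6 = 1718.1 MPa

1718.1 MPa


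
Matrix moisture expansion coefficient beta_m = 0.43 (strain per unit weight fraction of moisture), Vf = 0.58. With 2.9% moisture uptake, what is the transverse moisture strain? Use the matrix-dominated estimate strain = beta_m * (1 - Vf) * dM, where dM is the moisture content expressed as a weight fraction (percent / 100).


dM = 2.9/100 = 0.029
strain = beta_m * (1-Vf) * dM = 0.43 * 0.42 * 0.029 = 0.0052374

0.0052374


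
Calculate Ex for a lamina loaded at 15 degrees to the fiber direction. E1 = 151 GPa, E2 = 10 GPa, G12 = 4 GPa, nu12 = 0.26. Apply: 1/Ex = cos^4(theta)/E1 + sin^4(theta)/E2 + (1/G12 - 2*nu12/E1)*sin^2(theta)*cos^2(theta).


cos^4(15) = 0.870513, sin^4(15) = 0.004487, sin^2(15)*cos^2(15) = 0.0625
1/G12 - 2*nu12/E1 = 1/4 - 2*0.26/151 = 0.246556 GPa^-1
1/Ex = 0.870513/151 + 0.004487/10 + 0.246556*0.0625 = 0.0216235 GPa^-1
Ex = 46.25 GPa

46.25 GPa


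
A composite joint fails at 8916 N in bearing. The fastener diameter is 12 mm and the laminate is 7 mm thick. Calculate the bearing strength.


sigma_br = F/(d*h) = 8916/(12*7) = 106.1 MPa

106.1 MPa


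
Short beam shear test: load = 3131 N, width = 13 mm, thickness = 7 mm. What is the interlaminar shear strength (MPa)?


ILSS = 3F/(4bh) = 3*3131/(4*13*7) = 25.8 MPa

25.8 MPa


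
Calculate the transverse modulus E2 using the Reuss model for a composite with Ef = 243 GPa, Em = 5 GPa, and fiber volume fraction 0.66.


1/E2 = Vf/Ef + (1-Vf)/Em = 0.66/243 + 0.34/5
E2 = 14.14 GPa

14.14 GPa


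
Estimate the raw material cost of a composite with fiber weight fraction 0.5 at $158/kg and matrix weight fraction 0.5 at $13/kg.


Cost = cost_f*Wf + cost_m*Wm = 158*0.5 + 13*0.5 = $85.5/kg

$85.5/kg


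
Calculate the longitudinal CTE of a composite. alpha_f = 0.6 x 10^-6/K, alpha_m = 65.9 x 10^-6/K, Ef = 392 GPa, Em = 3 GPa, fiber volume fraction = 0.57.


E1 = Ef*Vf + Em*(1-Vf) = 224.73
alpha_1 = (alpha_f*Ef*Vf + alpha_m*Em*(1-Vf))/E1 = 0.97 x 10^-6/K

0.97 x 10^-6/K


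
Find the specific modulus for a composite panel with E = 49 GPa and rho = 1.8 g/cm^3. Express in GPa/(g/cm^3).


Specific stiffness = E/rho = 49/1.8 = 27.2 GPa/(g/cm^3)

27.2 GPa/(g/cm^3)


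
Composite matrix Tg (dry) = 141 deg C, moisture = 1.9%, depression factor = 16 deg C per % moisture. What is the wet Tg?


Tg_wet = Tg_dry - k*moisture = 141 - 16*1.9 = 110.6 deg C

110.6 deg C


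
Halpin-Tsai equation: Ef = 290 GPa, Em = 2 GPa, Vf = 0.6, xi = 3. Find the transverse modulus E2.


eta = (Ef/Em - 1)/(Ef/Em + xi) = (145.0 - 1)/(145.0 + 3) = 0.973
E2 = Em*(1+xi*eta*Vf)/(1-eta*Vf) = 13.22 GPa

13.22 GPa


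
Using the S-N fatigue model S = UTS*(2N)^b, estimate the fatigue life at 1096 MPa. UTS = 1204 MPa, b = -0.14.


N = 0.5 * (S/UTS)^(1/b) = 0.5 * (1096/1204)^(1/-0.14) = 0.9784 cycles

0.9784 cycles


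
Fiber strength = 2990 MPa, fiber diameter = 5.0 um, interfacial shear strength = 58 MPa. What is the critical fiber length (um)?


Lc = sigma_f * d / (2 * tau_i) = 2990 * 5.0 / (2 * 58) = 128.9 um

128.9 um


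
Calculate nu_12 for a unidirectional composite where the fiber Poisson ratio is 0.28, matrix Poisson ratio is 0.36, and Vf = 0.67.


nu_12 = nu_f*Vf + nu_m*(1-Vf) = 0.28*0.67 + 0.36*0.33 = 0.3064

0.3064


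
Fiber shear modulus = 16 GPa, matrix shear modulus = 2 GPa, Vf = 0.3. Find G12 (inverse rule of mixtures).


1/G12 = Vf/Gf + (1-Vf)/Gm = 0.3/16 + 0.7/2
G12 = 2.71 GPa

2.71 GPa


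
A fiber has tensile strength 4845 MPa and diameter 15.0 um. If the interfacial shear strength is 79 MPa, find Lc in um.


Lc = sigma_f * d / (2 * tau_i) = 4845 * 15.0 / (2 * 79) = 460.0 um

460.0 um


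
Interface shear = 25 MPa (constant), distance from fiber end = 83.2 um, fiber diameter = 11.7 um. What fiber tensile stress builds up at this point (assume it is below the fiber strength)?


Force balance: sigma_f * (pi*d^2/4) = tau * (pi*d) * x  ->  sigma_f = 4 * tau * x / d
sigma_f = 4 * 25 * 83.2 / 11.7 = 711.1 MPa

711.1 MPa


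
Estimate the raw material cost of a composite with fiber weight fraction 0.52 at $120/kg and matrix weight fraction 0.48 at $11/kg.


Cost = cost_f*Wf + cost_m*Wm = 120*0.52 + 11*0.48 = $67.68/kg

$67.68/kg


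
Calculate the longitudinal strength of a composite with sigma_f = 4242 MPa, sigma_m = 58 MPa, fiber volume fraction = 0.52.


sigma_1 = sigma_f*Vf + sigma_m*(1-Vf) = 4242*0.52 + 58*0.48 = 2233.7 MPa

2233.7 MPa


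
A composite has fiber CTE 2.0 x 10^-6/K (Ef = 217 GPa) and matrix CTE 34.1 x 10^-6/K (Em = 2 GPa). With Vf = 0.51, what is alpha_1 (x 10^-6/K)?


E1 = Ef*Vf + Em*(1-Vf) = 111.65
alpha_1 = (alpha_f*Ef*Vf + alpha_m*Em*(1-Vf))/E1 = 2.28 x 10^-6/K

2.28 x 10^-6/K


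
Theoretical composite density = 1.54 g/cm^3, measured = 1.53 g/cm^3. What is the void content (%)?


Void% = (rho_theo - rho_actual)/rho_theo * 100 = (1.54 - 1.53)/1.54 * 100 = 0.65%

0.65%


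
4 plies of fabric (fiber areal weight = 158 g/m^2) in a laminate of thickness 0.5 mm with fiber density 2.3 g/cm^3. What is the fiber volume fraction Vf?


Vf = n * FAW / (rho_f * h * 1000) = 4 * 158 / (2.3 * 0.5 * 1000) = 0.5496

0.5496


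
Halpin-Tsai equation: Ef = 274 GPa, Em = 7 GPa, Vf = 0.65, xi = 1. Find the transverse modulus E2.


eta = (Ef/Em - 1)/(Ef/Em + xi) = (39.1429 - 1)/(39.1429 + 1) = 0.9502
E2 = Em*(1+xi*eta*Vf)/(1-eta*Vf) = 29.61 GPa

29.61 GPa


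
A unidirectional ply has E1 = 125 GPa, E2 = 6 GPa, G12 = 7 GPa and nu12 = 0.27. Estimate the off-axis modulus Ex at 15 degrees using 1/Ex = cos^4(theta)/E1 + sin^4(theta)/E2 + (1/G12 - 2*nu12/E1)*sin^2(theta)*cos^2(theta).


cos^4(15) = 0.870513, sin^4(15) = 0.004487, sin^2(15)*cos^2(15) = 0.0625
1/G12 - 2*nu12/E1 = 1/7 - 2*0.27/125 = 0.138537 GPa^-1
1/Ex = 0.870513/125 + 0.004487/6 + 0.138537*0.0625 = 0.0163706 GPa^-1
Ex = 61.09 GPa

61.09 GPa


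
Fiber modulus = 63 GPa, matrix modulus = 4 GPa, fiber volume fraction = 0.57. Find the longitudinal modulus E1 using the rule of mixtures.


E1 = Ef*Vf + Em*(1-Vf) = 63*0.57 + 4*0.43 = 37.63 GPa

37.63 GPa


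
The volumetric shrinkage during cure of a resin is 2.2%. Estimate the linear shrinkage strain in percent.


Linear shrinkage ≈ vol_shrink/3 = 2.2/3 = 0.733%

0.733%


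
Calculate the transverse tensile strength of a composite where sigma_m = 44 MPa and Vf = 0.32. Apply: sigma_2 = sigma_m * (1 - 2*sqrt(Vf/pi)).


factor = 1 - 2*sqrt(0.32/pi) = 0.3617
sigma_2 = 44 * 0.3617 = 15.91 MPa

15.91 MPa


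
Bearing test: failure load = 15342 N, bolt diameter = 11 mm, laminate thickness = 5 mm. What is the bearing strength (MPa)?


sigma_br = F/(d*h) = 15342/(11*5) = 278.9 MPa

278.9 MPa


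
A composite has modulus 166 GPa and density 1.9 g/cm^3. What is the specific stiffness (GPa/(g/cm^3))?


Specific stiffness = E/rho = 166/1.9 = 87.4 GPa/(g/cm^3)

87.4 GPa/(g/cm^3)


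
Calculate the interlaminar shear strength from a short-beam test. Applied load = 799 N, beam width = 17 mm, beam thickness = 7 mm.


ILSS = 3F/(4bh) = 3*799/(4*17*7) = 5.04 MPa

5.04 MPa


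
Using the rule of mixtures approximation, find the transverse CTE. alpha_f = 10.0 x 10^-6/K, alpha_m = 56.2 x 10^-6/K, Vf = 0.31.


alpha_2 = alpha_f*Vf + alpha_m*(1-Vf) = 10.0*0.31 + 56.2*0.69 = 41.9 x 10^-6/K

41.9 x 10^-6/K


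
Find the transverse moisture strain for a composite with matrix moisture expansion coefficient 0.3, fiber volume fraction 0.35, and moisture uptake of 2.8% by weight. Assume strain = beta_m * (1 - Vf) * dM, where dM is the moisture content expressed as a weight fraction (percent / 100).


dM = 2.8/100 = 0.028
strain = beta_m * (1-Vf) * dM = 0.3 * 0.65 * 0.028 = 0.00546

0.00546


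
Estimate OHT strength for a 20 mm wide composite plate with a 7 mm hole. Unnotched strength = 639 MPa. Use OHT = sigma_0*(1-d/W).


OHT = sigma_0*(1-d/W) = 639*(1-7/20) = 415.4 MPa

415.4 MPa


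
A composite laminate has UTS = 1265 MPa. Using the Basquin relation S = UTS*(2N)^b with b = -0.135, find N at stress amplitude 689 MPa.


N = 0.5 * (S/UTS)^(1/b) = 0.5 * (689/1265)^(1/-0.135) = 45.0373 cycles

45.0373 cycles


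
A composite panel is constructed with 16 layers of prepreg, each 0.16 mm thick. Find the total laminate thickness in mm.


h = n * t_ply = 16 * 0.16 = 2.56 mm

2.56 mm


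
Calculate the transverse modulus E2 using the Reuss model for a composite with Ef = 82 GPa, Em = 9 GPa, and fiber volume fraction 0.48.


1/E2 = Vf/Ef + (1-Vf)/Em = 0.48/82 + 0.52/9
E2 = 15.72 GPa

15.72 GPa


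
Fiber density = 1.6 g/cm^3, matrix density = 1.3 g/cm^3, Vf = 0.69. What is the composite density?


rho_c = rho_f*Vf + rho_m*(1-Vf) = 1.6*0.69 + 1.3*0.31 = 1.507 g/cm^3

1.507 g/cm^3


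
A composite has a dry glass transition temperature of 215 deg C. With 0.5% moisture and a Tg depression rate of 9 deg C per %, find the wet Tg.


Tg_wet = Tg_dry - k*moisture = 215 - 9*0.5 = 210.5 deg C

210.5 deg C


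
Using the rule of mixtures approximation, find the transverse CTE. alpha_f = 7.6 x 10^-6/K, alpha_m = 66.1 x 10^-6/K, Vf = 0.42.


alpha_2 = alpha_f*Vf + alpha_m*(1-Vf) = 7.6*0.42 + 66.1*0.58 = 41.5 x 10^-6/K

41.5 x 10^-6/K


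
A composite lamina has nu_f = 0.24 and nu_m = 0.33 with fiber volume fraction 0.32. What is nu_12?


nu_12 = nu_f*Vf + nu_m*(1-Vf) = 0.24*0.32 + 0.33*0.68 = 0.3012

0.3012


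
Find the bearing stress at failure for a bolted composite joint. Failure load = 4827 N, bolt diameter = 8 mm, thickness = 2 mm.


sigma_br = F/(d*h) = 4827/(8*2) = 301.7 MPa

301.7 MPa


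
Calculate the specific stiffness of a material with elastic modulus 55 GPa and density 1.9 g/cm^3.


Specific stiffness = E/rho = 55/1.9 = 28.9 GPa/(g/cm^3)

28.9 GPa/(g/cm^3)


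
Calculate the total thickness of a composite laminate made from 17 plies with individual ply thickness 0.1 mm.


h = n * t_ply = 17 * 0.1 = 1.7 mm

1.7 mm


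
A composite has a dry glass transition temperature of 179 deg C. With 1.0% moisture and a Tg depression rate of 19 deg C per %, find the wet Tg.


Tg_wet = Tg_dry - k*moisture = 179 - 19*1.0 = 160.0 deg C

160.0 deg C


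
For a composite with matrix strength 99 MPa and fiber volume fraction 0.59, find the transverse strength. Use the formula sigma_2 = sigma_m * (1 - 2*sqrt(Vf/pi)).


factor = 1 - 2*sqrt(0.59/pi) = 0.1333
sigma_2 = 99 * 0.1333 = 13.19 MPa

13.19 MPa


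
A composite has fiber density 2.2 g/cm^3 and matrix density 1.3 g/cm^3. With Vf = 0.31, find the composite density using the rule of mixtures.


rho_c = rho_f*Vf + rho_m*(1-Vf) = 2.2*0.31 + 1.3*0.69 = 1.579 g/cm^3

1.579 g/cm^3


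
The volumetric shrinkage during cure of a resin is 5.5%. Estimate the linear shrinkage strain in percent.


Linear shrinkage ≈ vol_shrink/3 = 5.5/3 = 1.833%

1.833%


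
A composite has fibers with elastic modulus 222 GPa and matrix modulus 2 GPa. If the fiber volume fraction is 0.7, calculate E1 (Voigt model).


E1 = Ef*Vf + Em*(1-Vf) = 222*0.7 + 2*0.3 = 156.0 GPa

156.0 GPa


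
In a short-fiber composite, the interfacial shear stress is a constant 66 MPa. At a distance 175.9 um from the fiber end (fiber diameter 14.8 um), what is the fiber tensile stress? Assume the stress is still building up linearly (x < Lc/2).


Force balance: sigma_f * (pi*d^2/4) = tau * (pi*d) * x  ->  sigma_f = 4 * tau * x / d
sigma_f = 4 * 66 * 175.9 / 14.8 = 3137.7 MPa

3137.7 MPa


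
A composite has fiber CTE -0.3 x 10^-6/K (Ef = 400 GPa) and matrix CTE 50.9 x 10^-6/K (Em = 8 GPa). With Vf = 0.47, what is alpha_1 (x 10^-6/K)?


E1 = Ef*Vf + Em*(1-Vf) = 192.24
alpha_1 = (alpha_f*Ef*Vf + alpha_m*Em*(1-Vf))/E1 = 0.83 x 10^-6/K

0.83 x 10^-6/K


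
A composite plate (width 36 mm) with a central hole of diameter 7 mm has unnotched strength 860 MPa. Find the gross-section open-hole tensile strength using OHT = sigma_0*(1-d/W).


OHT = sigma_0*(1-d/W) = 860*(1-7/36) = 692.8 MPa

692.8 MPa


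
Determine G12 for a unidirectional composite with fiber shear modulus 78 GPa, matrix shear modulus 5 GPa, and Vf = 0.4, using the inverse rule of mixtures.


1/G12 = Vf/Gf + (1-Vf)/Gm = 0.4/78 + 0.6/5
G12 = 7.99 GPa

7.99 GPa


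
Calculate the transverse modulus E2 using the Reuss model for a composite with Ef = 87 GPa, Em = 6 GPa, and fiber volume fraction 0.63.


1/E2 = Vf/Ef + (1-Vf)/Em = 0.63/87 + 0.37/6
E2 = 14.51 GPa

14.51 GPa


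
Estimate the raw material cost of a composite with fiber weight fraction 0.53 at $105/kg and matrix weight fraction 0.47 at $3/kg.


Cost = cost_f*Wf + cost_m*Wm = 105*0.53 + 3*0.47 = $57.06/kg

$57.06/kg


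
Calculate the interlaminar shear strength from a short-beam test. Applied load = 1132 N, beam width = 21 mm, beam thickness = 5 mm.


ILSS = 3F/(4bh) = 3*1132/(4*21*5) = 8.09 MPa

8.09 MPa


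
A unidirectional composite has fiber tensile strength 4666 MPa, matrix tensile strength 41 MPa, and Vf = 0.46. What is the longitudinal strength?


sigma_1 = sigma_f*Vf + sigma_m*(1-Vf) = 4666*0.46 + 41*0.54 = 2168.5 MPa

2168.5 MPa


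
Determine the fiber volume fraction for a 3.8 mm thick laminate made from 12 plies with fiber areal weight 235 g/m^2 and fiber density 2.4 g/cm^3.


Vf = n * FAW / (rho_f * h * 1000) = 12 * 235 / (2.4 * 3.8 * 1000) = 0.3092

0.3092


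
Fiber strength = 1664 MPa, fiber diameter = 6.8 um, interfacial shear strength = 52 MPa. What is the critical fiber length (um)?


Lc = sigma_f * d / (2 * tau_i) = 1664 * 6.8 / (2 * 52) = 108.8 um

108.8 um
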